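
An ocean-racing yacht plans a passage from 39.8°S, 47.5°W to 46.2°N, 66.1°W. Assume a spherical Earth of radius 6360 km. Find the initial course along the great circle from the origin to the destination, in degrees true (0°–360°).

347.2°

θ = atan2( sin Δλ·cos φ₂ ,  cos φ₁ sin φ₂ − sin φ₁ cos φ₂ cos Δλ )
  = atan2(-0.2208, +0.9744) = 347.23°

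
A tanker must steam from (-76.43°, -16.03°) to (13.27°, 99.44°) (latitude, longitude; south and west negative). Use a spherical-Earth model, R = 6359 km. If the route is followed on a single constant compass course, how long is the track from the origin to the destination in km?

13085 km

Rhumb course C = atan2(Δλ, Δψ) with Δψ = ln[tan(π/4+φ₂/2)/tan(π/4+φ₁/2)] = +2.3625, Δλ = +2.0153 → C = 40.47°
d = R·|Δφ| / |cos C| = 6359·1.56556 / 0.76080 = 13085 km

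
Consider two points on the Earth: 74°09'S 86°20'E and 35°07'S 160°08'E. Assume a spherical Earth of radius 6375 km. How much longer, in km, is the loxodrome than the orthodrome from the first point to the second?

Great circle: cos σ = sin φ₁ sin φ₂ + cos φ₁ cos φ₂ cos Δλ,  σ = 0.9075 rad → d_gc = 5785.4 km
Rhumb line: Δψ = +1.3165, q = Δφ/Δψ = 0.5175, d_rh = R√(Δφ²+q²Δλ²) = 6076.0 km
Excess = 6076.0 − 5785.4 = 290.6 ≈ 291 km

291 km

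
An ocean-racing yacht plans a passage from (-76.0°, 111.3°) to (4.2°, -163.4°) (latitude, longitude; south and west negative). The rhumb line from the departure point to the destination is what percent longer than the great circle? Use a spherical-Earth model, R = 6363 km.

Great circle: σ = 1.6221 rad → d_gc = Rσ = 10321.5 km
Rhumb: Δφ = +1.3998, Δλ = +1.4888, Δψ = +2.1707, q = Δφ/Δψ = 0.6448 → d_rh = R√(Δφ²+q²Δλ²) = 10800.1 km
Excess = (10800.1 − 10321.5) / 10321.5 = 478.6 / 10321.5 = 4.64% ≈ 4.6%

4.6%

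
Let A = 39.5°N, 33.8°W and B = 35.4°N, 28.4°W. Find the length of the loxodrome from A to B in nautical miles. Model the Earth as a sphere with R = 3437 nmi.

Δψ = ln[tan(π/4+φ₂/2)/tan(π/4+φ₁/2)] = -0.0902;  Δφ = -0.0716 rad,  Δλ = +0.0942 rad
q = Δφ/Δψ = 0.7935
d = R·√(Δφ² + q²Δλ²) = 3437·0.10351 = 356 nmi

356 nmi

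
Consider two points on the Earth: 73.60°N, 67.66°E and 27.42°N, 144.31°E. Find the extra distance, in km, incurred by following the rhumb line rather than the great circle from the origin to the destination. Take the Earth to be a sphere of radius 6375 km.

337 km

Great circle: cos σ = sin φ₁ sin φ₂ + cos φ₁ cos φ₂ cos Δλ,  σ = 1.0476 rad → d_gc = 6678.52 km
Rhumb line: Δψ = -1.4393, q = Δφ/Δψ = 0.5600, d_rh = R√(Δφ²+q²Δλ²) = 7015.03 km
Excess = 7015.03 − 6678.52 = 336.51 ≈ 337 km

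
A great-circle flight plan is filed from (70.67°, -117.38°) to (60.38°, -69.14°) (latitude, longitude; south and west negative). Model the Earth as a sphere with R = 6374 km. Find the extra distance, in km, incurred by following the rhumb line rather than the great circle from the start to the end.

61 km

Great circle: cos σ = sin φ₁ sin φ₂ + cos φ₁ cos φ₂ cos Δλ,  σ = 0.3783 rad → d_gc = 2411.59 km
Rhumb line: Δψ = -0.4399, q = Δφ/Δψ = 0.4083, d_rh = R√(Δφ²+q²Δλ²) = 2472.13 km
Excess = 2472.13 − 2411.59 = 60.54 ≈ 61 km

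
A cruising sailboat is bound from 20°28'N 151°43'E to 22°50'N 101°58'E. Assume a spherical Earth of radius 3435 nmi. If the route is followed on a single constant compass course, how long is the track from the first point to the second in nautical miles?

2776 nmi

Δψ = ln[tan(π/4+φ₂/2)/tan(π/4+φ₁/2)] = +0.0444;  Δφ = +0.0413 rad,  Δλ = -0.8683 rad
q = Δφ/Δψ = 0.9294
d = R·√(Δφ² + q²Δλ²) = 3435·0.80803 = 2776 nmi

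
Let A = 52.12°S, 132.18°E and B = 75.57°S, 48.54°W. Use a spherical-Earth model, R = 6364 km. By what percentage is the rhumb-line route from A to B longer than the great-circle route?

47.6%

Great circle: σ = 0.9130 rad → d_gc = Rσ = 5810.1 km
Rhumb: Δφ = -0.4093, Δλ = +3.1290, Δψ = -0.9972, q = Δφ/Δψ = 0.4104 → d_rh = R√(Δφ²+q²Δλ²) = 8578.0 km
Excess = (8578.0 − 5810.1) / 5810.1 = 2767.9 / 5810.1 = 47.64% ≈ 47.6%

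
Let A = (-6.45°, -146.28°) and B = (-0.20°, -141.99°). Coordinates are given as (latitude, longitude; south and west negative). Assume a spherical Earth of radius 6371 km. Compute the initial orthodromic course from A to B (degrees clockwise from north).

34.6°

θ = atan2( sin Δλ·cos φ₂ ,  cos φ₁ sin φ₂ − sin φ₁ cos φ₂ cos Δλ )
  = atan2(+0.0748, +0.1086) = 34.57°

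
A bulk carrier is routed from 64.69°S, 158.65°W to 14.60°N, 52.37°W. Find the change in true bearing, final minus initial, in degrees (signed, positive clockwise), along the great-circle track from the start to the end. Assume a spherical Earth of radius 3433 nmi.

At departure: θ₁ = atan2(sin Δλ cos φ₂, cos φ₁ sin φ₂ − sin φ₁ cos φ₂ cos Δλ) = 98.42°
At arrival: θ₂ = atan2(sin Δλ cos φ₁, −cos φ₂ sin φ₁ + sin φ₂ cos φ₁ cos Δλ) = 25.91°
Δθ = θ₂ − θ₁ = -72.5°

-72.5°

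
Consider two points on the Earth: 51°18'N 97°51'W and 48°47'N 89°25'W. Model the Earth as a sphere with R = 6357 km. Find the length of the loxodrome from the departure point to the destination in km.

662 km

Δψ = ln[tan(π/4+φ₂/2)/tan(π/4+φ₁/2)] = -0.0684;  Δφ = -0.0439 rad,  Δλ = +0.1472 rad
q = Δφ/Δψ = 0.6420
d = R·√(Δφ² + q²Δλ²) = 6357·0.10421 = 662 km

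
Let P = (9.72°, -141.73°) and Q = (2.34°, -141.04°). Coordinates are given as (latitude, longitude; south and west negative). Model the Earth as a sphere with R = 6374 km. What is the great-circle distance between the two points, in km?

Haversine: a = sin²(Δφ/2)+cos φ₁ cos φ₂ sin²(Δλ/2) = 0.00418;  σ = 2·atan2(√a,√(1−a))
σ = 7.412° → d = Rσ = 6374·0.12936 = 825 km

825 km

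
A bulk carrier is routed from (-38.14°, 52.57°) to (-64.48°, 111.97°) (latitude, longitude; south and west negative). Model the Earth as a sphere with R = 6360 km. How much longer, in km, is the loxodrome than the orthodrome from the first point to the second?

Great circle: cos σ = sin φ₁ sin φ₂ + cos φ₁ cos φ₂ cos Δλ,  σ = 0.7527 rad → d_gc = 4787.4 km
Rhumb line: Δψ = -0.7641, q = Δφ/Δψ = 0.6017, d_rh = R√(Δφ²+q²Δλ²) = 4928.1 km
Excess = 4928.1 − 4787.4 = 140.7 ≈ 141 km

141 km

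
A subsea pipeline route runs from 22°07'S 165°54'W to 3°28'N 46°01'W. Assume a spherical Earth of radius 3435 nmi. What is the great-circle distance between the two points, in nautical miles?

7129 nmi

cos σ = sin φ₁ sin φ₂ + cos φ₁ cos φ₂ cos Δλ
      = sin(-22.12°)sin(3.47°) + cos(-22.12°)cos(3.47°)cos(119.88°) = -0.4835
σ = 118.914° → d = Rσ = 3435·2.07544 = 7129 nmi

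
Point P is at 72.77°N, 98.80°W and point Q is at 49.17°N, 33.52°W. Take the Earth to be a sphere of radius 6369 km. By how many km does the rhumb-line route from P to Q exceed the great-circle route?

176 km

Great circle: cos σ = sin φ₁ sin φ₂ + cos φ₁ cos φ₂ cos Δλ,  σ = 0.6373 rad → d_gc = 4059.18 km
Rhumb line: Δψ = -0.8988, q = Δφ/Δψ = 0.4583, d_rh = R√(Δφ²+q²Δλ²) = 4235.65 km
Excess = 4235.65 − 4059.18 = 176.47 ≈ 176 km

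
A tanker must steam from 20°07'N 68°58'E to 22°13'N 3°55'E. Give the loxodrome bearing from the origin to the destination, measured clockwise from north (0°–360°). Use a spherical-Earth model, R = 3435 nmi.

272.0°

Meridional parts: M(φ₁)=+0.3585, M(φ₂)=+0.3979 → ΔM = +0.0393;  Δλ = -1.1353 rad
tan C = Δλ / ΔM = -28.8842 → C = 271.98°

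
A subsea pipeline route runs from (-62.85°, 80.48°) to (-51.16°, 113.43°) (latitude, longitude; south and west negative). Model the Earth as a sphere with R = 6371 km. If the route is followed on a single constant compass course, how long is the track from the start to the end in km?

2365 km

Δψ = ln[tan(π/4+φ₂/2)/tan(π/4+φ₁/2)] = +0.3785;  Δφ = +0.2040 rad,  Δλ = +0.5751 rad
q = Δφ/Δψ = 0.5391
d = R·√(Δφ² + q²Δλ²) = 6371·0.37114 = 2365 km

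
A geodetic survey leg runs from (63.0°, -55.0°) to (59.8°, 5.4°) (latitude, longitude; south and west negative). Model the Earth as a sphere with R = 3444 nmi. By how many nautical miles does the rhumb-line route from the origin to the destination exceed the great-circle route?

63 nmi

Great circle: cos σ = sin φ₁ sin φ₂ + cos φ₁ cos φ₂ cos Δλ,  σ = 0.4888 rad → d_gc = 1683.6 nmi
Rhumb line: Δψ = -0.1168, q = Δφ/Δψ = 0.4782, d_rh = R√(Δφ²+q²Δλ²) = 1746.8 nmi
Excess = 1746.8 − 1683.6 = 63.2 ≈ 63 nmi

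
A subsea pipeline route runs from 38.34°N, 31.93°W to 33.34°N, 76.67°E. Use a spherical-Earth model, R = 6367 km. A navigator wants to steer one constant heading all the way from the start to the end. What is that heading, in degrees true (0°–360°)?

93.3°

Δψ = ln[tan(π/4+φ₂/2)/tan(π/4+φ₁/2)] = -0.1077
Δλ = +1.8954 rad (taken the short way round)
course = atan2(Δλ, Δψ) = 93.25°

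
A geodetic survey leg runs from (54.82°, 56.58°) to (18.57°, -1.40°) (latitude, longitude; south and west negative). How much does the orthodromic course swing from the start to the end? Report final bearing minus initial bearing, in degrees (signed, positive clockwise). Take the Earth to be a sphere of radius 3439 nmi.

At departure: θ₁ = atan2(sin Δλ cos φ₂, cos φ₁ sin φ₂ − sin φ₁ cos φ₂ cos Δλ) = 254.21°
At arrival: θ₂ = atan2(sin Δλ cos φ₁, −cos φ₂ sin φ₁ + sin φ₂ cos φ₁ cos Δλ) = 215.79°
Δθ = θ₂ − θ₁ = -38.4°

-38.4°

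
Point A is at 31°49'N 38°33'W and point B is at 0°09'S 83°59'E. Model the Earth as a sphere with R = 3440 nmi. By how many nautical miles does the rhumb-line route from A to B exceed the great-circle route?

Great circle: cos σ = sin φ₁ sin φ₂ + cos φ₁ cos φ₂ cos Δλ,  σ = 2.0469 rad → d_gc = 7041.5 nmi
Rhumb line: Δψ = -0.5889, q = Δφ/Δψ = 0.9474, d_rh = R√(Δφ²+q²Δλ²) = 7229.5 nmi
Excess = 7229.5 − 7041.5 = 188.0 ≈ 188 nmi

188 nmi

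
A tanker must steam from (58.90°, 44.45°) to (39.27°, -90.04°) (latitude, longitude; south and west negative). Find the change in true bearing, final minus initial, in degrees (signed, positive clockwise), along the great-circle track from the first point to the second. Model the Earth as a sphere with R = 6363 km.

At departure: θ₁ = atan2(sin Δλ cos φ₂, cos φ₁ sin φ₂ − sin φ₁ cos φ₂ cos Δλ) = 325.09°
At arrival: θ₂ = atan2(sin Δλ cos φ₁, −cos φ₂ sin φ₁ + sin φ₂ cos φ₁ cos Δλ) = 202.44°
Δθ = θ₂ − θ₁ = -122.6°

-122.6°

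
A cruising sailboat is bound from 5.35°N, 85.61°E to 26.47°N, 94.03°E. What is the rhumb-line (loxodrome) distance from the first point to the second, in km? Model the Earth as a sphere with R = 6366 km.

Rhumb course C = atan2(Δλ, Δψ) with Δψ = ln[tan(π/4+φ₂/2)/tan(π/4+φ₁/2)] = +0.3858, Δλ = +0.1470 → C = 20.85°
d = R·|Δφ| / |cos C| = 6366·0.36861 / 0.93451 = 2511 km

2511 km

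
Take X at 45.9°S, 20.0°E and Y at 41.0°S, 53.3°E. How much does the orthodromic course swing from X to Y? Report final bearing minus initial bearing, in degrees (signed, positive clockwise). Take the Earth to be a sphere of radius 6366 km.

-23.3°

At departure: θ₁ = atan2(sin Δλ cos φ₂, cos φ₁ sin φ₂ − sin φ₁ cos φ₂ cos Δλ) = 90.49°
At arrival: θ₂ = atan2(sin Δλ cos φ₁, −cos φ₂ sin φ₁ + sin φ₂ cos φ₁ cos Δλ) = 67.23°
Δθ = θ₂ − θ₁ = -23.3°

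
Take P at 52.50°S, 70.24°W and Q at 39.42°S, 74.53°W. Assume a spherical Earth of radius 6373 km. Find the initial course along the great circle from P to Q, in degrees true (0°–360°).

θ = atan2( sin Δλ·cos φ₂ ,  cos φ₁ sin φ₂ − sin φ₁ cos φ₂ cos Δλ )
  = atan2(-0.0578, +0.2246) = 345.57°

345.6°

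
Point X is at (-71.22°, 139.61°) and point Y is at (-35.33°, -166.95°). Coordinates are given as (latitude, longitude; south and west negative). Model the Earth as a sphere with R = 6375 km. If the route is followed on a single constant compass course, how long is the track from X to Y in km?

5160 km

Δψ = ln[tan(π/4+φ₂/2)/tan(π/4+φ₁/2)] = +1.1397;  Δφ = +0.6264 rad,  Δλ = +0.9327 rad
q = Δφ/Δψ = 0.5496
d = R·√(Δφ² + q²Δλ²) = 6375·0.80943 = 5160 km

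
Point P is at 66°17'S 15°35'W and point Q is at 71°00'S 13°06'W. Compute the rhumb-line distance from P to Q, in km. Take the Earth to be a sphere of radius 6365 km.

533 km

Δψ = ln[tan(π/4+φ₂/2)/tan(π/4+φ₁/2)] = -0.2269;  Δφ = -0.0823 rad,  Δλ = +0.0433 rad
q = Δφ/Δψ = 0.3627
d = R·√(Δφ² + q²Δλ²) = 6365·0.08381 = 533 km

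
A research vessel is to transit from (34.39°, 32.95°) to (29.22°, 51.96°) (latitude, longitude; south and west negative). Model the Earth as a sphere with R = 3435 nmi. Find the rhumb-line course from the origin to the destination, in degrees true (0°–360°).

107.8°

Meridional parts: M(φ₁)=+0.6399, M(φ₂)=+0.5336 → ΔM = -0.1062;  Δλ = +0.3318 rad
tan C = Δλ / ΔM = -3.1230 → C = 107.76°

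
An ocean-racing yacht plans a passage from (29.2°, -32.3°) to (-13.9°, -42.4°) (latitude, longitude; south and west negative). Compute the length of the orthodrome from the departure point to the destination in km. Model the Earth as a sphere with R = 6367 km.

4911 km

Haversine: a = sin²(Δφ/2)+cos φ₁ cos φ₂ sin²(Δλ/2) = 0.14148;  σ = 2·atan2(√a,√(1−a))
σ = 44.190° → d = Rσ = 6367·0.77126 = 4911 km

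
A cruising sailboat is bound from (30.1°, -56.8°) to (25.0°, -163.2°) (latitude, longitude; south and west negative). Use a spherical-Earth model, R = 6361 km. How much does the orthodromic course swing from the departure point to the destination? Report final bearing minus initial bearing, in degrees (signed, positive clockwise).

Initial bearing θ₁ = atan2(sin Δλ cos φ₂, cos φ₁ sin φ₂ − sin φ₁ cos φ₂ cos Δλ) = 299.60°
Final bearing θ₂ = (initial bearing from the destination back to the start) + 180° = 236.10°
Δθ = θ₂ − θ₁ = -63.5°

-63.5°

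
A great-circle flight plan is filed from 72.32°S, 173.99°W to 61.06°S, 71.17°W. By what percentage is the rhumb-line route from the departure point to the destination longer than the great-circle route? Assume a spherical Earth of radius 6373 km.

12.8%

Great circle: σ = 0.6415 rad → d_gc = Rσ = 4088.4 km
Rhumb: Δφ = +0.1965, Δλ = +1.7945, Δψ = +0.5064, q = Δφ/Δψ = 0.3881 → d_rh = R√(Δφ²+q²Δλ²) = 4611.7 km
Excess = (4611.7 − 4088.4) / 4088.4 = 523.3 / 4088.4 = 12.80% ≈ 12.8%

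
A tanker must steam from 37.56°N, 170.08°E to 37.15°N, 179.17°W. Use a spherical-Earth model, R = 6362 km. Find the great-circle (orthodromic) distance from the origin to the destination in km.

949 km

Haversine: a = sin²(Δφ/2)+cos φ₁ cos φ₂ sin²(Δλ/2) = 0.00556;  σ = 2·atan2(√a,√(1−a))
σ = 8.550° → d = Rσ = 6362·0.14923 = 949 km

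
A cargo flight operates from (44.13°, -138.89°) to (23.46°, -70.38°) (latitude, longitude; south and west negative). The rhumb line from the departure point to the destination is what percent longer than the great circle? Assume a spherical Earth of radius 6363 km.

Great circle: σ = 1.0258 rad → d_gc = Rσ = 6527.2 km
Rhumb: Δφ = -0.3608, Δλ = +1.1957, Δψ = -0.4387, q = Δφ/Δψ = 0.8224 → d_rh = R√(Δφ²+q²Δλ²) = 6665.0 km
Excess = (6665.0 − 6527.2) / 6527.2 = 137.8 / 6527.2 = 2.11% ≈ 2.1%

2.1%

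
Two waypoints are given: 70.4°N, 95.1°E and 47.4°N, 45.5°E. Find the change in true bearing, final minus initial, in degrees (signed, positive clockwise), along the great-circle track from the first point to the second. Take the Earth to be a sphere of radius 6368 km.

At departure: θ₁ = atan2(sin Δλ cos φ₂, cos φ₁ sin φ₂ − sin φ₁ cos φ₂ cos Δλ) = 252.11°
At arrival: θ₂ = atan2(sin Δλ cos φ₁, −cos φ₂ sin φ₁ + sin φ₂ cos φ₁ cos Δλ) = 208.14°
Δθ = θ₂ − θ₁ = -44.0°

-44.0°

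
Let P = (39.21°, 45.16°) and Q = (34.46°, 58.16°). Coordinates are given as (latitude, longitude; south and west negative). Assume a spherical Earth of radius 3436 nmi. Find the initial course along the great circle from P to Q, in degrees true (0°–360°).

110.5°

θ = atan2( sin Δλ·cos φ₂ ,  cos φ₁ sin φ₂ − sin φ₁ cos φ₂ cos Δλ )
  = atan2(+0.1855, -0.0694) = 110.53°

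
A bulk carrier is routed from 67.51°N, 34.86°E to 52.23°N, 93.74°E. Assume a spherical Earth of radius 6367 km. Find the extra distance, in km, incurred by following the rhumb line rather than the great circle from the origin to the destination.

Great circle: cos σ = sin φ₁ sin φ₂ + cos φ₁ cos φ₂ cos Δλ,  σ = 0.5521 rad → d_gc = 3515.0 km
Rhumb line: Δψ = -0.5426, q = Δφ/Δψ = 0.4915, d_rh = R√(Δφ²+q²Δλ²) = 3636.4 km
Excess = 3636.4 − 3515.0 = 121.4 ≈ 121 km

121 km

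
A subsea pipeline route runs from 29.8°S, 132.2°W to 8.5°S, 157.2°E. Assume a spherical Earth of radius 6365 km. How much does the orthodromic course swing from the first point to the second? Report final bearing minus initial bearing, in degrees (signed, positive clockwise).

+26.6°

At departure: θ₁ = atan2(sin Δλ cos φ₂, cos φ₁ sin φ₂ − sin φ₁ cos φ₂ cos Δλ) = 272.15°
At arrival: θ₂ = atan2(sin Δλ cos φ₁, −cos φ₂ sin φ₁ + sin φ₂ cos φ₁ cos Δλ) = 298.74°
Δθ = θ₂ − θ₁ = +26.6°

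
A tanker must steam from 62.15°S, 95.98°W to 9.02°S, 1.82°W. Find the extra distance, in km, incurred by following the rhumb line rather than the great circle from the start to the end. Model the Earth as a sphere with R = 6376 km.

490 km

Great circle: cos σ = sin φ₁ sin φ₂ + cos φ₁ cos φ₂ cos Δλ,  σ = 1.4655 rad → d_gc = 9343.7 km
Rhumb line: Δψ = +1.2365, q = Δφ/Δψ = 0.7499, d_rh = R√(Δφ²+q²Δλ²) = 9833.9 km
Excess = 9833.9 − 9343.7 = 490.2 ≈ 490 km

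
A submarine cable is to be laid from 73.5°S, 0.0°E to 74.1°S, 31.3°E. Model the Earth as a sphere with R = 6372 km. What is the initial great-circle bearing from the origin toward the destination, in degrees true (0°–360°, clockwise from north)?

N = sin Δλ·cos φ₂ = +0.1423;  D = cos φ₁ sin φ₂ − sin φ₁ cos φ₂ cos Δλ = -0.0487
initial course = atan2(N, D) = 108.89°

108.9°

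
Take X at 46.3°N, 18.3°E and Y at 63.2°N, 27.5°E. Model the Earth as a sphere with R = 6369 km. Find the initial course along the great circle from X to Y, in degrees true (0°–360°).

13.7°

N = sin Δλ·cos φ₂ = +0.0721;  D = cos φ₁ sin φ₂ − sin φ₁ cos φ₂ cos Δλ = +0.2949
initial course = atan2(N, D) = 13.74°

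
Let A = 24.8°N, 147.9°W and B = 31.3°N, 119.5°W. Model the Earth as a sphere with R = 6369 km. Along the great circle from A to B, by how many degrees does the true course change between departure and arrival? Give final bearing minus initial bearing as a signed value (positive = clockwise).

Initial bearing θ₁ = atan2(sin Δλ cos φ₂, cos φ₁ sin φ₂ − sin φ₁ cos φ₂ cos Δλ) = 68.96°
Final bearing θ₂ = (initial bearing from the destination back to the start) + 180° = 82.55°
Δθ = θ₂ − θ₁ = +13.6°

+13.6°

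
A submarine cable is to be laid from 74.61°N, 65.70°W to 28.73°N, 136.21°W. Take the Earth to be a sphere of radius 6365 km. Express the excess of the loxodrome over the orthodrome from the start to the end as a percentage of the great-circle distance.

Great circle: σ = 0.9991 rad → d_gc = Rσ = 6359.0 km
Rhumb: Δφ = -0.8008, Δλ = -1.2306, Δψ = -1.4777, q = Δφ/Δψ = 0.5419 → d_rh = R√(Δφ²+q²Δλ²) = 6632.8 km
Excess = (6632.8 − 6359.0) / 6359.0 = 273.8 / 6359.0 = 4.31% ≈ 4.3%

4.3%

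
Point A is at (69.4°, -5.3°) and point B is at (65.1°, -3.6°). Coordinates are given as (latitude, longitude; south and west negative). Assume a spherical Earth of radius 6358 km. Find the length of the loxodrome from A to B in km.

483 km

Δψ = ln[tan(π/4+φ₂/2)/tan(π/4+φ₁/2)] = -0.1946;  Δφ = -0.0750 rad,  Δλ = +0.0297 rad
q = Δφ/Δψ = 0.3856
d = R·√(Δφ² + q²Δλ²) = 6358·0.07592 = 483 km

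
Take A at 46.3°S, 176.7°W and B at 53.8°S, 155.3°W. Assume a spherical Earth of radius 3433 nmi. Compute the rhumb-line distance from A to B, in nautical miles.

Rhumb course C = atan2(Δλ, Δψ) with Δψ = ln[tan(π/4+φ₂/2)/tan(π/4+φ₁/2)] = -0.2044, Δλ = +0.3735 → C = 118.69°
d = R·|Δφ| / |cos C| = 3433·0.13090 / 0.48010 = 936 nmi

936 nmi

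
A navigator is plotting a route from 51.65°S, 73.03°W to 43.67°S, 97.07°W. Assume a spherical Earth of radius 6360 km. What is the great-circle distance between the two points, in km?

1991 km

Haversine: a = sin²(Δφ/2)+cos φ₁ cos φ₂ sin²(Δλ/2) = 0.02431;  σ = 2·atan2(√a,√(1−a))
σ = 17.938° → d = Rσ = 6360·0.31308 = 1991 km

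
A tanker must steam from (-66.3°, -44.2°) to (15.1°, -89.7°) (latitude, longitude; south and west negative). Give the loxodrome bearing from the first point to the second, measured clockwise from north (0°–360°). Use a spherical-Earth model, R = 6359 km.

336.5°

Meridional parts: M(φ₁)=-1.5615, M(φ₂)=+0.2666 → ΔM = +1.8281;  Δλ = -0.7941 rad
tan C = Δλ / ΔM = -0.4344 → C = 336.52°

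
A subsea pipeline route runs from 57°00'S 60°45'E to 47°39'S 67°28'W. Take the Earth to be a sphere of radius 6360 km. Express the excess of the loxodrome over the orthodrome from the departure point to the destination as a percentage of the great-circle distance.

17.5%

Great circle: σ = 1.1671 rad → d_gc = Rσ = 7422.6 km
Rhumb: Δφ = +0.1632, Δλ = -2.2378, Δψ = +0.2683, q = Δφ/Δψ = 0.6082 → d_rh = R√(Δφ²+q²Δλ²) = 8718.4 km
Excess = (8718.4 − 7422.6) / 7422.6 = 1295.8 / 7422.6 = 17.46% ≈ 17.5%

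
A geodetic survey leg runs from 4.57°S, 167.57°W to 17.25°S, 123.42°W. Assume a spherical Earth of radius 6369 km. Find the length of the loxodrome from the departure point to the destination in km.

5011 km

Δψ = ln[tan(π/4+φ₂/2)/tan(π/4+φ₁/2)] = -0.2259;  Δφ = -0.2213 rad,  Δλ = +0.7706 rad
q = Δφ/Δψ = 0.9798
d = R·√(Δφ² + q²Δλ²) = 6369·0.78674 = 5011 km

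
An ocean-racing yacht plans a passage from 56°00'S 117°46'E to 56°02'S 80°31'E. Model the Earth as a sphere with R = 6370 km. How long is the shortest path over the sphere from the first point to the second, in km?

Haversine: a = sin²(Δφ/2)+cos φ₁ cos φ₂ sin²(Δλ/2) = 0.03187;  σ = 2·atan2(√a,√(1−a))
σ = 20.566° → d = Rσ = 6370·0.35895 = 2287 km

2287 km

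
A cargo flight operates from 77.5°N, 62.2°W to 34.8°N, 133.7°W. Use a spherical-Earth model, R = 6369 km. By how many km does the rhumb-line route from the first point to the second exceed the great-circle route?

Great circle: cos σ = sin φ₁ sin φ₂ + cos φ₁ cos φ₂ cos Δλ,  σ = 0.9102 rad → d_gc = 5797.1 km
Rhumb line: Δψ = -1.5631, q = Δφ/Δψ = 0.4768, d_rh = R√(Δφ²+q²Δλ²) = 6073.7 km
Excess = 6073.7 − 5797.1 = 276.6 ≈ 277 km

277 km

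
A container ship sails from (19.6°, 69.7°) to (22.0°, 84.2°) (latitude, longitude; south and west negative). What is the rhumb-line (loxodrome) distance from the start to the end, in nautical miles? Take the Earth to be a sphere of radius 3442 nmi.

827 nmi

Rhumb course C = atan2(Δλ, Δψ) with Δψ = ln[tan(π/4+φ₂/2)/tan(π/4+φ₁/2)] = +0.0448, Δλ = +0.2531 → C = 79.96°
d = R·|Δφ| / |cos C| = 3442·0.04189 / 0.17436 = 827 nmi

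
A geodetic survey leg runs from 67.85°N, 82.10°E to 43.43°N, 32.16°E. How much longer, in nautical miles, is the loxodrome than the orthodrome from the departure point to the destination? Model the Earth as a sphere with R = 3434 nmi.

48 nmi

Great circle: cos σ = sin φ₁ sin φ₂ + cos φ₁ cos φ₂ cos Δλ,  σ = 0.6216 rad → d_gc = 2134.6 nmi
Rhumb line: Δψ = -0.7878, q = Δφ/Δψ = 0.5410, d_rh = R√(Δφ²+q²Δλ²) = 2182.7 nmi
Excess = 2182.7 − 2134.6 = 48.1 ≈ 48 nmi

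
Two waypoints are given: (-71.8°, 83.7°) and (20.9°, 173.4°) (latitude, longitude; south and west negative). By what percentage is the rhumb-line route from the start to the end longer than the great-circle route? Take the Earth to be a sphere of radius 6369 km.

3.6%

Great circle: σ = 1.9149 rad → d_gc = Rσ = 12196.1 km
Rhumb: Δφ = +1.6179, Δλ = +1.5656, Δψ = +2.2046, q = Δφ/Δψ = 0.7339 → d_rh = R√(Δφ²+q²Δλ²) = 12638.4 km
Excess = (12638.4 − 12196.1) / 12196.1 = 442.3 / 12196.1 = 3.63% ≈ 3.6%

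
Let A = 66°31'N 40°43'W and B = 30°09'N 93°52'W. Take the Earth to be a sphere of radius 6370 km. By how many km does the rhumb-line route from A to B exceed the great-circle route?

Great circle: cos σ = sin φ₁ sin φ₂ + cos φ₁ cos φ₂ cos Δλ,  σ = 0.8402 rad → d_gc = 5352.1 km
Rhumb line: Δψ = -1.0186, q = Δφ/Δψ = 0.6231, d_rh = R√(Δφ²+q²Δλ²) = 5468.5 km
Excess = 5468.5 − 5352.1 = 116.4 ≈ 116 km

116 km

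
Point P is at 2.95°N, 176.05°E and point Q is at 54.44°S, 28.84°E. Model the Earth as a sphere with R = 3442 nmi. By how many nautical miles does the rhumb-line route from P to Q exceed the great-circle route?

Great circle: cos σ = sin φ₁ sin φ₂ + cos φ₁ cos φ₂ cos Δλ,  σ = 2.1295 rad → d_gc = 7329.8 nmi
Rhumb line: Δψ = -1.1888, q = Δφ/Δψ = 0.8426, d_rh = R√(Δφ²+q²Δλ²) = 8210.1 nmi
Excess = 8210.1 − 7329.8 = 880.3 ≈ 880 nmi

880 nmi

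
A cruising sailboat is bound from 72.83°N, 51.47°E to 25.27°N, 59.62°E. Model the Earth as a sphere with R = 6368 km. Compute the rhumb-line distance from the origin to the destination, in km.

Rhumb course C = atan2(Δλ, Δψ) with Δψ = ln[tan(π/4+φ₂/2)/tan(π/4+φ₁/2)] = -1.4346, Δλ = +0.1422 → C = 174.34°
d = R·|Δφ| / |cos C| = 6368·0.83008 / 0.99512 = 5312 km

5312 km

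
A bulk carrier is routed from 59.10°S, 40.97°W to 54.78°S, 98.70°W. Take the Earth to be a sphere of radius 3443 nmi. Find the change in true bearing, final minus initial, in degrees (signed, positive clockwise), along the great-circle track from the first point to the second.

Initial bearing θ₁ = atan2(sin Δλ cos φ₂, cos φ₁ sin φ₂ − sin φ₁ cos φ₂ cos Δλ) = 252.33°
Final bearing θ₂ = (initial bearing from the destination back to the start) + 180° = 301.96°
Δθ = θ₂ − θ₁ = +49.6°

+49.6°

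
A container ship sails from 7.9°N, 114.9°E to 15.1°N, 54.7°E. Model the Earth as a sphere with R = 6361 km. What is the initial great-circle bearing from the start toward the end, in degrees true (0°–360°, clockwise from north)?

θ = atan2( sin Δλ·cos φ₂ ,  cos φ₁ sin φ₂ − sin φ₁ cos φ₂ cos Δλ )
  = atan2(-0.8378, +0.1921) = 282.91°

282.9°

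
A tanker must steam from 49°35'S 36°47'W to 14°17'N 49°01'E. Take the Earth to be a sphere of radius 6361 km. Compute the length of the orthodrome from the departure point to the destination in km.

10897 km

cos σ = sin φ₁ sin φ₂ + cos φ₁ cos φ₂ cos Δλ
      = sin(-49.58°)sin(14.28°) + cos(-49.58°)cos(14.28°)cos(85.80°) = -0.1418
σ = 98.153° → d = Rσ = 6361·1.71310 = 10897 km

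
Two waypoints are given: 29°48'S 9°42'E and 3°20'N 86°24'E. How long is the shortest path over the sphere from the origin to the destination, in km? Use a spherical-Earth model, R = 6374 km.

Haversine: a = sin²(Δφ/2)+cos φ₁ cos φ₂ sin²(Δλ/2) = 0.41480;  σ = 2·atan2(√a,√(1−a))
σ = 80.189° → d = Rσ = 6374·1.39957 = 8921 km

8921 km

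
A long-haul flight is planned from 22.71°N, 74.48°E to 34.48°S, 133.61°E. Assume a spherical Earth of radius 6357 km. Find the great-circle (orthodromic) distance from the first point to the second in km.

8889 km

Haversine: a = sin²(Δφ/2)+cos φ₁ cos φ₂ sin²(Δλ/2) = 0.41420;  σ = 2·atan2(√a,√(1−a))
σ = 80.119° → d = Rσ = 6357·1.39834 = 8889 km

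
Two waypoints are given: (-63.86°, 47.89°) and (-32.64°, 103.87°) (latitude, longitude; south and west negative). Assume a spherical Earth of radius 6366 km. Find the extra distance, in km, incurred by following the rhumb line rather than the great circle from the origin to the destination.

123 km

Great circle: cos σ = sin φ₁ sin φ₂ + cos φ₁ cos φ₂ cos Δλ,  σ = 0.8069 rad → d_gc = 5136.6 km
Rhumb line: Δψ = +0.8571, q = Δφ/Δψ = 0.6357, d_rh = R√(Δφ²+q²Δλ²) = 5260.0 km
Excess = 5260.0 − 5136.6 = 123.4 ≈ 123 km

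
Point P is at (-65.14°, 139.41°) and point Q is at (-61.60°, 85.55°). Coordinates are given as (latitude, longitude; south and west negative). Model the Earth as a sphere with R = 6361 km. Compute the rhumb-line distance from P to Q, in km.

2705 km

Δψ = ln[tan(π/4+φ₂/2)/tan(π/4+φ₁/2)] = +0.1380;  Δφ = +0.0618 rad,  Δλ = -0.9400 rad
q = Δφ/Δψ = 0.4476
d = R·√(Δφ² + q²Δλ²) = 6361·0.42526 = 2705 km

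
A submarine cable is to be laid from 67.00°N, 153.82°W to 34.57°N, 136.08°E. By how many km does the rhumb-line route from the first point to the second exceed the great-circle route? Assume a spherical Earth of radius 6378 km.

Great circle: cos σ = sin φ₁ sin φ₂ + cos φ₁ cos φ₂ cos Δλ,  σ = 0.8869 rad → d_gc = 5656.6 km
Rhumb line: Δψ = -0.9486, q = Δφ/Δψ = 0.5967, d_rh = R√(Δφ²+q²Δλ²) = 5891.5 km
Excess = 5891.5 − 5656.6 = 234.9 ≈ 235 km

235 km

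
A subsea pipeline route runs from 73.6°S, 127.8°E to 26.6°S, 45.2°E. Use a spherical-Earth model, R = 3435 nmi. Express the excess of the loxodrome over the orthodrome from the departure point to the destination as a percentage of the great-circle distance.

5.9%

Great circle: σ = 1.0905 rad → d_gc = Rσ = 3745.8 nmi
Rhumb: Δφ = +0.8203, Δλ = -1.4416, Δψ = +1.4553, q = Δφ/Δψ = 0.5637 → d_rh = R√(Δφ²+q²Δλ²) = 3966.2 nmi
Excess = (3966.2 − 3745.8) / 3745.8 = 220.4 / 3745.8 = 5.88% ≈ 5.9%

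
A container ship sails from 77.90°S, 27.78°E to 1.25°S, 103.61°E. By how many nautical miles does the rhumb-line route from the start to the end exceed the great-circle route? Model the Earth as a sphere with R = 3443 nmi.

Great circle: cos σ = sin φ₁ sin φ₂ + cos φ₁ cos φ₂ cos Δλ,  σ = 1.4981 rad → d_gc = 5158.0 nmi
Rhumb line: Δψ = +2.2226, q = Δφ/Δψ = 0.6019, d_rh = R√(Δφ²+q²Δλ²) = 5360.8 nmi
Excess = 5360.8 − 5158.0 = 202.8 ≈ 203 nmi

203 nmi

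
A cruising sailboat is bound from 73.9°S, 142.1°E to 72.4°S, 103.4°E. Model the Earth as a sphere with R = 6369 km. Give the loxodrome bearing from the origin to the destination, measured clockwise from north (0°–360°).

277.6°

Δψ = ln[tan(π/4+φ₂/2)/tan(π/4+φ₁/2)] = +0.0904
Δλ = -0.6754 rad (taken the short way round)
course = atan2(Δλ, Δψ) = 277.62°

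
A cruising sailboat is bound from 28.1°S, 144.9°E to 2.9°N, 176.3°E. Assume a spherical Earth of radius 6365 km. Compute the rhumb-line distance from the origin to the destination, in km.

4810 km

Δψ = ln[tan(π/4+φ₂/2)/tan(π/4+φ₁/2)] = +0.5620;  Δφ = +0.5411 rad,  Δλ = +0.5480 rad
q = Δφ/Δψ = 0.9627
d = R·√(Δφ² + q²Δλ²) = 6365·0.75571 = 4810 km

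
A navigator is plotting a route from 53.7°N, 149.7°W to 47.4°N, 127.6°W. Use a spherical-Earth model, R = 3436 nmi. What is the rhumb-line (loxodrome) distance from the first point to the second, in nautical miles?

921 nmi

Δψ = ln[tan(π/4+φ₂/2)/tan(π/4+φ₁/2)] = -0.1734;  Δφ = -0.1100 rad,  Δλ = +0.3857 rad
q = Δφ/Δψ = 0.6341
d = R·√(Δφ² + q²Δλ²) = 3436·0.26818 = 921 nmi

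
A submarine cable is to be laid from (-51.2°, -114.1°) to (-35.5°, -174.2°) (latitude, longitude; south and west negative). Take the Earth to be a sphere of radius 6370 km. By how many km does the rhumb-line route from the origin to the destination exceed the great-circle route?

117 km

Great circle: cos σ = sin φ₁ sin φ₂ + cos φ₁ cos φ₂ cos Δλ,  σ = 0.7858 rad → d_gc = 5005.24 km
Rhumb line: Δψ = +0.3802, q = Δφ/Δψ = 0.7208, d_rh = R√(Δφ²+q²Δλ²) = 5122.72 km
Excess = 5122.72 − 5005.24 = 117.48 ≈ 117 km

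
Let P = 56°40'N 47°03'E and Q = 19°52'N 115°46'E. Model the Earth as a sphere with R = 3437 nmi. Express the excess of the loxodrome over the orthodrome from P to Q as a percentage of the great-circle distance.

2.7%

Great circle: σ = 1.0798 rad → d_gc = Rσ = 3711.2 nmi
Rhumb: Δφ = -0.6423, Δλ = +1.1993, Δψ = -0.8521, q = Δφ/Δψ = 0.7537 → d_rh = R√(Δφ²+q²Δλ²) = 3811.3 nmi
Excess = (3811.3 − 3711.2) / 3711.2 = 100.1 / 3711.2 = 2.70% ≈ 2.7%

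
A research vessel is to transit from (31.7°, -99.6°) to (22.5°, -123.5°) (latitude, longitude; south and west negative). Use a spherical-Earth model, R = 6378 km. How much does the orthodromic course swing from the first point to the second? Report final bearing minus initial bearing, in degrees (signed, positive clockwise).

Initial bearing θ₁ = atan2(sin Δλ cos φ₂, cos φ₁ sin φ₂ − sin φ₁ cos φ₂ cos Δλ) = 252.47°
Final bearing θ₂ = (initial bearing from the destination back to the start) + 180° = 241.42°
Δθ = θ₂ − θ₁ = -11.0°

-11.0°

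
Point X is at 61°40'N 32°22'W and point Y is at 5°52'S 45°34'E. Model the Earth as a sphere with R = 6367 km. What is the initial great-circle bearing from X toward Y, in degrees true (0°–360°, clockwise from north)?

103.4°

θ = atan2( sin Δλ·cos φ₂ ,  cos φ₁ sin φ₂ − sin φ₁ cos φ₂ cos Δλ )
  = atan2(+0.9728, -0.2316) = 103.39°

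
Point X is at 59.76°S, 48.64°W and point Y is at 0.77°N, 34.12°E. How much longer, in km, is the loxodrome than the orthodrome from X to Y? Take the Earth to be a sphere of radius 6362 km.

Great circle: cos σ = sin φ₁ sin φ₂ + cos φ₁ cos φ₂ cos Δλ,  σ = 1.5189 rad → d_gc = 9663.4 km
Rhumb line: Δψ = +1.3220, q = Δφ/Δψ = 0.7991, d_rh = R√(Δφ²+q²Δλ²) = 9954.8 km
Excess = 9954.8 − 9663.4 = 291.4 ≈ 291 km

291 km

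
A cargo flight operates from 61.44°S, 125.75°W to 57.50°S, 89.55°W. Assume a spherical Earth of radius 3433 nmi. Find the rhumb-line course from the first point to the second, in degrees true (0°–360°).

77.9°

Meridional parts: M(φ₁)=-1.3684, M(φ₂)=-1.2328 → ΔM = +0.1355;  Δλ = +0.6318 rad
tan C = Δλ / ΔM = +4.6611 → C = 77.89°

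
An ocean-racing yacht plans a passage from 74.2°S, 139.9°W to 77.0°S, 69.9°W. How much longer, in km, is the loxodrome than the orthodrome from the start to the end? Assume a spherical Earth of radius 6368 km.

113 km

Great circle: cos σ = sin φ₁ sin φ₂ + cos φ₁ cos φ₂ cos Δλ,  σ = 0.2891 rad → d_gc = 1840.9 km
Rhumb line: Δψ = -0.1971, q = Δφ/Δψ = 0.2479, d_rh = R√(Δφ²+q²Δλ²) = 1953.7 km
Excess = 1953.7 − 1840.9 = 112.8 ≈ 113 km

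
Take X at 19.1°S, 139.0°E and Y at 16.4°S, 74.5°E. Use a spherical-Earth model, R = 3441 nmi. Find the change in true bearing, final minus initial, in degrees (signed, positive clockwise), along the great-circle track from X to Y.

+21.8°

Initial bearing θ₁ = atan2(sin Δλ cos φ₂, cos φ₁ sin φ₂ − sin φ₁ cos φ₂ cos Δλ) = 261.35°
Final bearing θ₂ = (initial bearing from the destination back to the start) + 180° = 283.14°
Δθ = θ₂ − θ₁ = +21.8°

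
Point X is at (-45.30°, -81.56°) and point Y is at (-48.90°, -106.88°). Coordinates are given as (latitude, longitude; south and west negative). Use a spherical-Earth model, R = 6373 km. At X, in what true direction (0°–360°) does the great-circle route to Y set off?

θ = atan2( sin Δλ·cos φ₂ ,  cos φ₁ sin φ₂ − sin φ₁ cos φ₂ cos Δλ )
  = atan2(-0.2811, -0.1077) = 249.04°

249.0°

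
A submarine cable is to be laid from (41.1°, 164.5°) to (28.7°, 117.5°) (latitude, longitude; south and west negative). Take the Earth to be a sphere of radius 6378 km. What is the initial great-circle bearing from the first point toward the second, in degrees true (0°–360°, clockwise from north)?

267.2°

N = sin Δλ·cos φ₂ = -0.6415;  D = cos φ₁ sin φ₂ − sin φ₁ cos φ₂ cos Δλ = -0.0314
initial course = atan2(N, D) = 267.20°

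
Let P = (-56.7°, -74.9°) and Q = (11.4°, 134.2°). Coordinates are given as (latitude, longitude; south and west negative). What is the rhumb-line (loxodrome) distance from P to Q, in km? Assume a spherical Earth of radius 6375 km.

16077 km

Δψ = ln[tan(π/4+φ₂/2)/tan(π/4+φ₁/2)] = +1.4074;  Δφ = +1.1886 rad,  Δλ = -2.6337 rad
q = Δφ/Δψ = 0.8445
d = R·√(Δφ² + q²Δλ²) = 6375·2.52187 = 16077 km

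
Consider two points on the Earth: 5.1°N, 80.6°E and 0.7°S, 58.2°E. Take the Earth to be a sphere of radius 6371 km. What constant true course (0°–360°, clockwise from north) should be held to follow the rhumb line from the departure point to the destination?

Δψ = ln[tan(π/4+φ₂/2)/tan(π/4+φ₁/2)] = -0.1013
Δλ = -0.3910 rad (taken the short way round)
course = atan2(Δλ, Δψ) = 255.47°

255.5°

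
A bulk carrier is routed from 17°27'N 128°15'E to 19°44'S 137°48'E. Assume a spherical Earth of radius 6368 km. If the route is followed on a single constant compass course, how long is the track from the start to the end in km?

Rhumb course C = atan2(Δλ, Δψ) with Δψ = ln[tan(π/4+φ₂/2)/tan(π/4+φ₁/2)] = -0.6608, Δλ = +0.1667 → C = 165.84°
d = R·|Δφ| / |cos C| = 6368·0.64897 / 0.96963 = 4262 km

4262 km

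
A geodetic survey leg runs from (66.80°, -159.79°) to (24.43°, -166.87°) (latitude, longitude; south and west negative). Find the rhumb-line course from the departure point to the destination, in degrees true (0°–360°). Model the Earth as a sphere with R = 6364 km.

186.2°

Δψ = ln[tan(π/4+φ₂/2)/tan(π/4+φ₁/2)] = -1.1435
Δλ = -0.1236 rad (taken the short way round)
course = atan2(Δλ, Δψ) = 186.17°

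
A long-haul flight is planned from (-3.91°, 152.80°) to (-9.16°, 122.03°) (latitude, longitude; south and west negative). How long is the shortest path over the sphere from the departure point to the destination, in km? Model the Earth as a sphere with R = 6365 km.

Haversine: a = sin²(Δφ/2)+cos φ₁ cos φ₂ sin²(Δλ/2) = 0.07142;  σ = 2·atan2(√a,√(1−a))
σ = 31.002° → d = Rσ = 6365·0.54108 = 3444 km

3444 km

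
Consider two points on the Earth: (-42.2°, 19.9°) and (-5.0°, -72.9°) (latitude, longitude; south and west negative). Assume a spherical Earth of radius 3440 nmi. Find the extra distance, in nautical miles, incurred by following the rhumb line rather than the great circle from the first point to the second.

131 nmi

Great circle: cos σ = sin φ₁ sin φ₂ + cos φ₁ cos φ₂ cos Δλ,  σ = 1.5483 rad → d_gc = 5326.2 nmi
Rhumb line: Δψ = +0.7265, q = Δφ/Δψ = 0.8937, d_rh = R√(Δφ²+q²Δλ²) = 5457.3 nmi
Excess = 5457.3 − 5326.2 = 131.1 ≈ 131 nmi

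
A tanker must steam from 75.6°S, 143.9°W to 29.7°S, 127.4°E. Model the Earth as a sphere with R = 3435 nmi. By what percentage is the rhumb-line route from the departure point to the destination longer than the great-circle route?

7.2%

Great circle: σ = 1.0647 rad → d_gc = Rσ = 3657.1 nmi
Rhumb: Δφ = +0.8011, Δλ = -1.5481, Δψ = +1.5256, q = Δφ/Δψ = 0.5251 → d_rh = R√(Δφ²+q²Δλ²) = 3920.5 nmi
Excess = (3920.5 − 3657.1) / 3657.1 = 263.4 / 3657.1 = 7.20% ≈ 7.2%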